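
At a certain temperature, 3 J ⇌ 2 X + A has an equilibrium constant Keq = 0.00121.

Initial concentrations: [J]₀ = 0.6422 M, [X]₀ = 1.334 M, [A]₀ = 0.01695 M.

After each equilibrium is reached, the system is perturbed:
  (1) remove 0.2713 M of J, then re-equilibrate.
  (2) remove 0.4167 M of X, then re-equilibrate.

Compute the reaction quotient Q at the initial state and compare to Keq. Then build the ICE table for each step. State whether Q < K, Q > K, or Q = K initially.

Q₀ = 0.1139 vs Keq = 0.00121 ⇒ Q>K, reverse
Step 1:
                   J          X          A
  init        0.6422      1.334    0.01695
  Δ          0.05014   -0.03343   -0.01671
  eq          0.6923      1.301 2.3739e-04
  solve Keq expr → x = -0.01671; check Q = 0.00121
Then remove 0.2713 M of J.
Step 2:
                   J          X          A
  init         0.421      1.301 2.3739e-04
  Δ       5.5128e-04 -3.6752e-04 -1.8376e-04
  eq          0.4216        1.3 5.3633e-05
  solve Keq expr → x = -1.8376e-04; check Q = 0.00121
Then remove 0.4167 M of X.
Step 3:
                   J          X          A
  init        0.4216     0.8835 5.3633e-05
  Δ       -1.8700e-04 1.2467e-04 6.2334e-05
  eq          0.4214     0.8836 1.1597e-04
  solve Keq expr → x = 6.2334e-05; check Q = 0.00121

Q₀ = 0.1139; Q > K (proceeds reverse)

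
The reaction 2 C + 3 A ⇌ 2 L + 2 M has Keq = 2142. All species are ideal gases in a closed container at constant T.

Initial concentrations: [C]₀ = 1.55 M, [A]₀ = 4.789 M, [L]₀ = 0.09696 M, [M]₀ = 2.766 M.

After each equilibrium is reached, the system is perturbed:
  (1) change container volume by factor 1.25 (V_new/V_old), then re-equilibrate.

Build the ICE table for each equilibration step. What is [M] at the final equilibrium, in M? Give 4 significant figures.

[M]_eq = 3.42 M

Q₀ = 2.7258e-04 vs Keq = 2142 ⇒ Q<K, forward
Step 1:
                  C         A         L         M
  Initial      1.55     4.789   0.09696     2.766
  Change     -1.513    -2.269     1.513     1.513
  Equil     0.03721      2.52      1.61     4.279
  solve Keq expr → x = 0.7564; check Q = 2142
Then change container volume by factor 1.25 (V_new/V_old).
Step 2:
                  C         A         L         M
  Initial   0.02977     2.016     1.288     3.423
  Change   0.003276  0.004914 -0.003276 -0.003276
  Equil     0.03304     2.021     1.285      3.42
  solve Keq expr → x = -0.001638; check Q = 2142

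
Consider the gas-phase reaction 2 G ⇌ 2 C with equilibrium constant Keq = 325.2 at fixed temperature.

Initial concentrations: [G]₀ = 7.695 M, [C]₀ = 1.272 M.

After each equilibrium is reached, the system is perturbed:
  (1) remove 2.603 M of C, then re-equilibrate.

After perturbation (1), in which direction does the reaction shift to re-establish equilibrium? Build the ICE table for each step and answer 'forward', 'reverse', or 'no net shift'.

Q₀ = 0.02732 vs Keq = 325.2 ⇒ Q<K, forward
Step 1:
                   G          C
  init         7.695      1.272
  Δ           -7.224      7.224
  eq          0.4711      8.496
  solve Keq expr → x = 3.612; check Q = 325.2
Then remove 2.603 M of C.
Step 2:
                   G          C
  init        0.4711      5.893
  Δ          -0.1368     0.1368
  eq          0.3344       6.03
  solve Keq expr → x = 0.06838; check Q = 325.2

Direction: forward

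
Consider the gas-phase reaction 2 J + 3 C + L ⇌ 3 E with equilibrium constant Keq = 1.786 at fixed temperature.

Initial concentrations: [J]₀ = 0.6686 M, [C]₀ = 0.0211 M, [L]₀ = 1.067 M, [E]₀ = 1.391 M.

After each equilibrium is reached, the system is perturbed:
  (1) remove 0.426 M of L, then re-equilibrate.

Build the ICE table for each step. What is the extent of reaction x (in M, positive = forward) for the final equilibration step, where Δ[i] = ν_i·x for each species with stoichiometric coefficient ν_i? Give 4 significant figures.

x = -0.01339 M

Q₀ = 6.0067e+05 vs Keq = 1.786 ⇒ Q>K, reverse
Step 1:
                  J         C         L         E
  I          0.6686    0.0211     1.067     1.391
  C          0.3853     0.578    0.1927    -0.578
  E           1.054    0.5991      1.26     0.813
  solve Keq expr → x = -0.1927; check Q = 1.786
Then remove 0.426 M of L.
Step 2:
                  J         C         L         E
  I           1.054    0.5991    0.8337     0.813
  C         0.02678   0.04016   0.01339  -0.04016
  E           1.081    0.6393    0.8471    0.7728
  solve Keq expr → x = -0.01339; check Q = 1.786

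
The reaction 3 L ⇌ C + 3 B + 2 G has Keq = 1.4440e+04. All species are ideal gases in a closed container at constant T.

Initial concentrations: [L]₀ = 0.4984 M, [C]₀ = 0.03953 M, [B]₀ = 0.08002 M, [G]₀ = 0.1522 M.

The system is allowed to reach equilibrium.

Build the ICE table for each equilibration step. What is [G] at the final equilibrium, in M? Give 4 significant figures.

[G]_eq = 0.4789 M

Q₀ = 3.7898e-06 vs Keq = 1.4440e+04 ⇒ Q<K, forward
Step 1:
                   L          C          B          G
  Initial     0.4984    0.03953    0.08002     0.1522
  Change       -0.49     0.1633       0.49     0.3267
  Equil     0.008418     0.2029       0.57     0.4789
  solve Keq expr → x = 0.1633; check Q = 1.4440e+04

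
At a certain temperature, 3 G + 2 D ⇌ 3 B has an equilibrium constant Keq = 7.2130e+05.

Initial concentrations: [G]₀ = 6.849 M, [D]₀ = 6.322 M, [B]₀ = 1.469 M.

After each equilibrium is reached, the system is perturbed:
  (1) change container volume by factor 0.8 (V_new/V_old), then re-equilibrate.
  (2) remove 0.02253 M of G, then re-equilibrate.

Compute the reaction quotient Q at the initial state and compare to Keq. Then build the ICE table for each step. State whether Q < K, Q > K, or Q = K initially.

Q₀ = 2.4687e-04; Q < K (proceeds forward)

Q₀ = 2.4687e-04 vs Keq = 7.2130e+05 ⇒ Q<K, forward
Step 1:
                  G         D         B
  init        6.849     6.322     1.469
  Δ          -6.787    -4.524     6.787
  eq        0.06227     1.798     8.256
  solve Keq expr → x = 2.262; check Q = 7.2130e+05
Then change container volume by factor 0.8 (V_new/V_old).
Step 2:
                  G         D         B
  init      0.07784     2.247     10.32
  Δ        -0.01055 -0.007033   0.01055
  eq        0.06729      2.24     10.33
  solve Keq expr → x = 0.003517; check Q = 7.2130e+05
Then remove 0.02253 M of G.
Step 3:
                  G         D         B
  init      0.04476      2.24     10.33
  Δ         0.02209   0.01473  -0.02209
  eq        0.06685     2.255     10.31
  solve Keq expr → x = -0.007364; check Q = 7.2130e+05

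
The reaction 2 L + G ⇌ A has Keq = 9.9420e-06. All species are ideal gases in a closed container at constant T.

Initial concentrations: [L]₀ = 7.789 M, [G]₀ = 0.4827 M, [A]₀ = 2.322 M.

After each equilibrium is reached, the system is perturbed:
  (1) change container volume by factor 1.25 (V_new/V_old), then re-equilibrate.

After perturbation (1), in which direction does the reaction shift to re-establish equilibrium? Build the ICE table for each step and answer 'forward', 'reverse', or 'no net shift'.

Q₀ = 0.07929 vs Keq = 9.9420e-06 ⇒ Q>K, reverse
Step 1:
                  L         G         A
  Initial     7.789    0.4827     2.322
  Change      4.635     2.318    -2.318
  Equil       12.42       2.8  0.004298
  solve Keq expr → x = -2.318; check Q = 9.9420e-06
Then change container volume by factor 1.25 (V_new/V_old).
Step 2:
                  L         G         A
  Initial      9.94      2.24  0.003438
  Change   0.002471  0.001235 -0.001235
  Equil       9.942     2.242  0.002203
  solve Keq expr → x = -0.001235; check Q = 9.9420e-06

Direction: reverse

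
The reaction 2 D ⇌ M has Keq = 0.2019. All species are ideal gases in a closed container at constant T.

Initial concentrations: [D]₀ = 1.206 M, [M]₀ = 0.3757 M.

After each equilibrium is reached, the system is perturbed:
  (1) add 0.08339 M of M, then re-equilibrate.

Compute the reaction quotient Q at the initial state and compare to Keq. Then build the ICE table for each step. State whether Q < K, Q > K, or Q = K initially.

Q₀ = 0.2583; Q > K (proceeds reverse)

Q₀ = 0.2583 vs Keq = 0.2019 ⇒ Q>K, reverse
Step 1:
                  D         M
  init        1.206    0.3757
  Δ         0.08176  -0.04088
  eq          1.288    0.3348
  solve Keq expr → x = -0.04088; check Q = 0.2019
Then add 0.08339 M of M.
Step 2:
                  D         M
  init        1.288    0.4182
  Δ         0.08047  -0.04024
  eq          1.368     0.378
  solve Keq expr → x = -0.04024; check Q = 0.2019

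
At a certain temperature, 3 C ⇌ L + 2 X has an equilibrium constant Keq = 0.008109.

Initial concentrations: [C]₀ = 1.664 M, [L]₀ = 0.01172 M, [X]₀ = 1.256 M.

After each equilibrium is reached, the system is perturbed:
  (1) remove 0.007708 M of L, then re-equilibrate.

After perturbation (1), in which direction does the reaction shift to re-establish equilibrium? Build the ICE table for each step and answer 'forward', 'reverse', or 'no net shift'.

Direction: forward

Q₀ = 0.004013 vs Keq = 0.008109 ⇒ Q<K, forward
Step 1:
                    C           L           X
  I             1.664     0.01172       1.256
  C          -0.03002     0.01001     0.02001
  E             1.634     0.02173       1.276
  solve Keq expr → x = 0.01001; check Q = 0.008109
Then remove 0.007708 M of L.
Step 2:
                    C           L           X
  I             1.634     0.01402       1.276
  C          -0.01955    0.006516     0.01303
  E             1.614     0.02053       1.289
  solve Keq expr → x = 0.006516; check Q = 0.008109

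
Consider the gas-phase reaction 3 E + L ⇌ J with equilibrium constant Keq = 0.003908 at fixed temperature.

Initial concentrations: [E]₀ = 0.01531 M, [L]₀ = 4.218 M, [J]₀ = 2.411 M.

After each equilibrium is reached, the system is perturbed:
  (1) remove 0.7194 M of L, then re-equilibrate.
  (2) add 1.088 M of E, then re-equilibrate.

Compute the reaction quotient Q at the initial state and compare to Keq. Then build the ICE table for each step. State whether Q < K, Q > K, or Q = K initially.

Q₀ = 1.5928e+05; Q > K (proceeds reverse)

Q₀ = 1.5928e+05 vs Keq = 0.003908 ⇒ Q>K, reverse
Step 1:
                  E         L         J
  Initial   0.01531     4.218     2.411
  Change      3.765     1.255    -1.255
  Equil       3.781     5.473     1.156
  solve Keq expr → x = -1.255; check Q = 0.003908
Then remove 0.7194 M of L.
Step 2:
                  E         L         J
  Initial     3.781     4.754     1.156
  Change     0.1232   0.04105  -0.04105
  Equil       3.904     4.795     1.115
  solve Keq expr → x = -0.04105; check Q = 0.003908
Then add 1.088 M of E.
Step 3:
                  E         L         J
  Initial     4.992     4.795     1.115
  Change    -0.7434   -0.2478    0.2478
  Equil       4.248     4.547     1.363
  solve Keq expr → x = 0.2478; check Q = 0.003908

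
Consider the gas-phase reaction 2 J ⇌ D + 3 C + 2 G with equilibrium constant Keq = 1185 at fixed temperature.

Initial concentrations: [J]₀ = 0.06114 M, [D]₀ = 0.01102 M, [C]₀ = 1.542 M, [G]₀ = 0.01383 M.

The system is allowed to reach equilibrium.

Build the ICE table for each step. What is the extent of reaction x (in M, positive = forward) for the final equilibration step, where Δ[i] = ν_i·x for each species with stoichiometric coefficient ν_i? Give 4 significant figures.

x = 0.03011 M

Q₀ = 0.002067 vs Keq = 1185 ⇒ Q<K, forward
Step 1:
                   J          D          C          G
  Initial    0.06114    0.01102      1.542    0.01383
  Change    -0.06023    0.03011    0.09034    0.06023
  Equil   9.1001e-04    0.04113      1.632    0.07406
  solve Keq expr → x = 0.03011; check Q = 1185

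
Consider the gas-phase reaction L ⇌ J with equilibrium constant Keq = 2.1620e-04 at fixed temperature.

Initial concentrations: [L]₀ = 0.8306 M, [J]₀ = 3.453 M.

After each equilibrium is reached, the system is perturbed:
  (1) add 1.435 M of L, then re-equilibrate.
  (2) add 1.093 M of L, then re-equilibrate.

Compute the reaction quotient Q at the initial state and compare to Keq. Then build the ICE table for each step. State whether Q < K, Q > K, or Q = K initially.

Q₀ = 4.157 vs Keq = 2.1620e-04 ⇒ Q>K, reverse
Step 1:
                   L          J
  init        0.8306      3.453
  Δ            3.452     -3.452
  eq           4.283 9.2591e-04
  solve Keq expr → x = -3.452; check Q = 2.1620e-04
Then add 1.435 M of L.
Step 2:
                   L          J
  init         5.718 9.2591e-04
  Δ       -3.1018e-04 3.1018e-04
  eq           5.717   0.001236
  solve Keq expr → x = 3.1018e-04; check Q = 2.1620e-04
Then add 1.093 M of L.
Step 3:
                   L          J
  init          6.81   0.001236
  Δ       -2.3626e-04 2.3626e-04
  eq            6.81   0.001472
  solve Keq expr → x = 2.3626e-04; check Q = 2.1620e-04

Q₀ = 4.157; Q > K (proceeds reverse)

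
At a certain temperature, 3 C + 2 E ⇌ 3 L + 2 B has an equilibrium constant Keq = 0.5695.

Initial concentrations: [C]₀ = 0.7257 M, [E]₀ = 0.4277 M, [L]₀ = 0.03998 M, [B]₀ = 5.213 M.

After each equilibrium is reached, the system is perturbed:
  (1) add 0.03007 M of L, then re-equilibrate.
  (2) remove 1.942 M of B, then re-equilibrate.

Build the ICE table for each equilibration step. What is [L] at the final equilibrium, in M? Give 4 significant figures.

[L]_eq = 0.1315 M

Q₀ = 0.02484 vs Keq = 0.5695 ⇒ Q<K, forward
Step 1:
                  C         E         L         B
  init       0.7257    0.4277   0.03998     5.213
  Δ        -0.05772  -0.03848   0.05772   0.03848
  eq          0.668    0.3892    0.0977     5.251
  solve Keq expr → x = 0.01924; check Q = 0.5695
Then add 0.03007 M of L.
Step 2:
                  C         E         L         B
  init        0.668    0.3892    0.1278     5.251
  Δ         0.02368   0.01579  -0.02368  -0.01579
  eq         0.6917     0.405    0.1041     5.236
  solve Keq expr → x = -0.007894; check Q = 0.5695
Then remove 1.942 M of B.
Step 3:
                  C         E         L         B
  init       0.6917     0.405    0.1041     3.294
  Δ        -0.02744  -0.01829   0.02744   0.01829
  eq         0.6642    0.3867    0.1315     3.312
  solve Keq expr → x = 0.009147; check Q = 0.5695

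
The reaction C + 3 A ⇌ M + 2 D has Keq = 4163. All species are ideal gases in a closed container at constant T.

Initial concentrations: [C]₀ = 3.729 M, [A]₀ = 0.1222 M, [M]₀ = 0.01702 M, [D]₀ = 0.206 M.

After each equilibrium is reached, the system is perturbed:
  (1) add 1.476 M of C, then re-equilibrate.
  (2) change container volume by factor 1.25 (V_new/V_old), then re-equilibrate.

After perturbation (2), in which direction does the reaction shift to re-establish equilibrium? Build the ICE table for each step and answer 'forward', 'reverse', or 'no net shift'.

Direction: reverse

Q₀ = 0.1061 vs Keq = 4163 ⇒ Q<K, forward
Step 1:
                  C         A         M         D
  Initial     3.729    0.1222   0.01702     0.206
  Change   -0.03853   -0.1156   0.03853   0.07706
  Equil        3.69  0.006617   0.05555    0.2831
  solve Keq expr → x = 0.03853; check Q = 4163
Then add 1.476 M of C.
Step 2:
                  C         A         M         D
  Initial     5.166  0.006617   0.05555    0.2831
  Change  -2.2911e-04 -6.8734e-04 2.2911e-04 4.5822e-04
  Equil       5.166  0.005929   0.05578    0.2835
  solve Keq expr → x = 2.2911e-04; check Q = 4163
Then change container volume by factor 1.25 (V_new/V_old).
Step 3:
                  C         A         M         D
  Initial     4.133  0.004743   0.04462    0.2268
  Change  1.1936e-04 3.5809e-04 -1.1936e-04 -2.3872e-04
  Equil       4.133  0.005102    0.0445    0.2266
  solve Keq expr → x = -1.1936e-04; check Q = 4163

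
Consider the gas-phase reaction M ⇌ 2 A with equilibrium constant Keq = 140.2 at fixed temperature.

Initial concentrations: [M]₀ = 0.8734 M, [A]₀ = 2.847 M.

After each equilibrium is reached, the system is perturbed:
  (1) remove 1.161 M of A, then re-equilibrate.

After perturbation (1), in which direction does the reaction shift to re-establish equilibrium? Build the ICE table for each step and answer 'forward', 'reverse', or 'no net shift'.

Q₀ = 9.28 vs Keq = 140.2 ⇒ Q<K, forward
Step 1:
                  M         A
  init       0.8734     2.847
  Δ         -0.7399      1.48
  eq         0.1335     4.327
  solve Keq expr → x = 0.7399; check Q = 140.2
Then remove 1.161 M of A.
Step 2:
                  M         A
  init       0.1335     3.166
  Δ        -0.05682    0.1136
  eq        0.07671     3.279
  solve Keq expr → x = 0.05682; check Q = 140.2

Direction: forward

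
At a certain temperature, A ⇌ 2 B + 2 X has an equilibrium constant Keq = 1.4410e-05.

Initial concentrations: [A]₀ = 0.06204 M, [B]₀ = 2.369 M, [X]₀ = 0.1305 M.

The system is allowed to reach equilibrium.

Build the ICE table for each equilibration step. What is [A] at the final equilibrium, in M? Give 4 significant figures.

Q₀ = 1.541 vs Keq = 1.4410e-05 ⇒ Q>K, reverse
Step 1:
                    A           B           X
  I           0.06204       2.369      0.1305
  C           0.06495     -0.1299     -0.1299
  E             0.127       2.239  6.0414e-04
  solve Keq expr → x = -0.06495; check Q = 1.4410e-05

[A]_eq = 0.127 M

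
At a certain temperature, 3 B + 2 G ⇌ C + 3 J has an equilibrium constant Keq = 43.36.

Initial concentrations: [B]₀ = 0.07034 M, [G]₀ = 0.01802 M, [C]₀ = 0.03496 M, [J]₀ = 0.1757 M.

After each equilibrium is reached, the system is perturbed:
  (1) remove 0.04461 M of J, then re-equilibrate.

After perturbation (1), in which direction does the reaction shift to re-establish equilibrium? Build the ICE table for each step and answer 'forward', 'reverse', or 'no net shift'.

Direction: forward

Q₀ = 1678 vs Keq = 43.36 ⇒ Q>K, reverse
Step 1:
                   B          G          C          J
  I          0.07034    0.01802    0.03496     0.1757
  C          0.03202    0.02134   -0.01067   -0.03202
  E           0.1024    0.03936    0.02429     0.1437
  solve Keq expr → x = -0.01067; check Q = 43.36
Then remove 0.04461 M of J.
Step 2:
                   B          G          C          J
  I           0.1024    0.03936    0.02429    0.09907
  C         -0.01016  -0.006777   0.003388    0.01016
  E          0.09219    0.03259    0.02768     0.1092
  solve Keq expr → x = 0.003388; check Q = 43.36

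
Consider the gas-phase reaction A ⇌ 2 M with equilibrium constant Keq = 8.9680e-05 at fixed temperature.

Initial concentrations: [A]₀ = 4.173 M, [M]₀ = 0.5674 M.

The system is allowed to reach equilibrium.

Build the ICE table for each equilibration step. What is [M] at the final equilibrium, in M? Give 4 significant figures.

[M]_eq = 0.01997 M

Q₀ = 0.07715 vs Keq = 8.9680e-05 ⇒ Q>K, reverse
Step 1:
                   A          M
  init         4.173     0.5674
  Δ           0.2737    -0.5474
  eq           4.447    0.01997
  solve Keq expr → x = -0.2737; check Q = 8.9680e-05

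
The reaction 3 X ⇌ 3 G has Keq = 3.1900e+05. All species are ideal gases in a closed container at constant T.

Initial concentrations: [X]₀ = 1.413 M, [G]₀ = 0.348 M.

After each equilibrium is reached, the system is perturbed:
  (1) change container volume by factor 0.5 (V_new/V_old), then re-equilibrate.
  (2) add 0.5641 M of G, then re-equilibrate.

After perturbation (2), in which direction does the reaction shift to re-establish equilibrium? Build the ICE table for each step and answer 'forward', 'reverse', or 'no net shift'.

Q₀ = 0.01494 vs Keq = 3.1900e+05 ⇒ Q<K, forward
Step 1:
                  X         G
  Initial     1.413     0.348
  Change     -1.388     1.388
  Equil      0.0254     1.736
  solve Keq expr → x = 0.4625; check Q = 3.1900e+05
Then change container volume by factor 0.5 (V_new/V_old).
Step 2:
                  X         G
  Initial    0.0508     3.471
  Change          0         0
  Equil      0.0508     3.471
  solve Keq expr → x = 0; check Q = 3.1900e+05
Then add 0.5641 M of G.
Step 3:
                  X         G
  Initial    0.0508     4.035
  Change   0.008137 -0.008137
  Equil     0.05894     4.027
  solve Keq expr → x = -0.002712; check Q = 3.1900e+05

Direction: reverse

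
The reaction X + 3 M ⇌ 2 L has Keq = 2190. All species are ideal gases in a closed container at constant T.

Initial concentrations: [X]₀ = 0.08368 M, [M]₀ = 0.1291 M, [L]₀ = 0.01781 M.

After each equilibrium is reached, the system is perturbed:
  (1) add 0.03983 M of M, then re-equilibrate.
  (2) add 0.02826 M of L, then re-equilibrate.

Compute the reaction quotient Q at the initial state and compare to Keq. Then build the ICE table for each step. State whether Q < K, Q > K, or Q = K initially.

Q₀ = 1.762 vs Keq = 2190 ⇒ Q<K, forward
Step 1:
                   X          M          L
  I          0.08368     0.1291    0.01781
  C         -0.03049   -0.09147    0.06098
  E          0.05319    0.03763    0.07879
  solve Keq expr → x = 0.03049; check Q = 2190
Then add 0.03983 M of M.
Step 2:
                   X          M          L
  I          0.05319    0.07746    0.07879
  C         -0.01014   -0.03042    0.02028
  E          0.04305    0.04704    0.09907
  solve Keq expr → x = 0.01014; check Q = 2190
Then add 0.02826 M of L.
Step 3:
                   X          M          L
  I          0.04305    0.04704     0.1273
  C         0.002146   0.006437  -0.004291
  E           0.0452    0.05348      0.123
  solve Keq expr → x = -0.002146; check Q = 2190

Q₀ = 1.762; Q < K (proceeds forward)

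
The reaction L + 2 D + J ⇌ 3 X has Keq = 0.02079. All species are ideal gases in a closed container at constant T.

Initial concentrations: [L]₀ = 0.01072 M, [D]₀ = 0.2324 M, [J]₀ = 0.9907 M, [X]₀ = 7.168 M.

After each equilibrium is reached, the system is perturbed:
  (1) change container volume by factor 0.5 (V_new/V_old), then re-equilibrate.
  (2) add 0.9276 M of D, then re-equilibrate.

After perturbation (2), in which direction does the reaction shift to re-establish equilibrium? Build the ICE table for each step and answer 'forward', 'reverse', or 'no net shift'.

Q₀ = 6.4207e+05 vs Keq = 0.02079 ⇒ Q>K, reverse
Step 1:
                    L           D           J           X
  I           0.01072      0.2324      0.9907       7.168
  C             1.963       3.926       1.963      -5.888
  E             1.974       4.158       2.954        1.28
  solve Keq expr → x = -1.963; check Q = 0.02079
Then change container volume by factor 0.5 (V_new/V_old).
Step 2:
                    L           D           J           X
  I             3.947       8.316       5.907       2.559
  C           -0.1677     -0.3355     -0.1677      0.5032
  E             3.779       7.981       5.739       3.062
  solve Keq expr → x = 0.1677; check Q = 0.02079
Then add 0.9276 M of D.
Step 3:
                    L           D           J           X
  I             3.779       8.908       5.739       3.062
  C          -0.05862     -0.1172    -0.05862      0.1759
  E             3.721       8.791       5.681       3.238
  solve Keq expr → x = 0.05862; check Q = 0.02079

Direction: forward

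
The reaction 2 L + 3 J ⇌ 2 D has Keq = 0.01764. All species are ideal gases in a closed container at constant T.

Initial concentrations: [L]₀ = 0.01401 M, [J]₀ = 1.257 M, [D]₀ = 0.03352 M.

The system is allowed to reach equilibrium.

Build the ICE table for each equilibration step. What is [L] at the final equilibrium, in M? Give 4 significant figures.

Q₀ = 2.882 vs Keq = 0.01764 ⇒ Q>K, reverse
Step 1:
                   L          J          D
  init       0.01401      1.257    0.03352
  Δ          0.02574     0.0386   -0.02574
  eq         0.03975      1.296   0.007785
  solve Keq expr → x = -0.01287; check Q = 0.01764

[L]_eq = 0.03975 M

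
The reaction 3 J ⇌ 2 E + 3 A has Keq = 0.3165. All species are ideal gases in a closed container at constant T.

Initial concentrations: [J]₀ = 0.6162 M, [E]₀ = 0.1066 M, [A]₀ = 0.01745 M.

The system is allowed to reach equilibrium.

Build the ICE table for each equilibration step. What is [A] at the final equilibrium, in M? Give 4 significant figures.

[A]_eq = 0.3692 M

Q₀ = 2.5807e-07 vs Keq = 0.3165 ⇒ Q<K, forward
Step 1:
                    J           E           A
  Initial      0.6162      0.1066     0.01745
  Change      -0.3517      0.2345      0.3517
  Equil        0.2645      0.3411      0.3692
  solve Keq expr → x = 0.1172; check Q = 0.3165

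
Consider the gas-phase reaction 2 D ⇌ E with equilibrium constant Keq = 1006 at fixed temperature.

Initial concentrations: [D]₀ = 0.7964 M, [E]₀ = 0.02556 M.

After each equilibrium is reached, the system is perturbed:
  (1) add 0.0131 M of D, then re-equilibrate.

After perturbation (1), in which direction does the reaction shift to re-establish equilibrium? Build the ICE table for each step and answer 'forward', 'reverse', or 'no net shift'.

Q₀ = 0.0403 vs Keq = 1006 ⇒ Q<K, forward
Step 1:
                    D           E
  Initial      0.7964     0.02556
  Change      -0.7761      0.3881
  Equil       0.02028      0.4136
  solve Keq expr → x = 0.3881; check Q = 1006
Then add 0.0131 M of D.
Step 2:
                    D           E
  Initial     0.03338      0.4136
  Change     -0.01294    0.006471
  Equil       0.02043      0.4201
  solve Keq expr → x = 0.006471; check Q = 1006

Direction: forward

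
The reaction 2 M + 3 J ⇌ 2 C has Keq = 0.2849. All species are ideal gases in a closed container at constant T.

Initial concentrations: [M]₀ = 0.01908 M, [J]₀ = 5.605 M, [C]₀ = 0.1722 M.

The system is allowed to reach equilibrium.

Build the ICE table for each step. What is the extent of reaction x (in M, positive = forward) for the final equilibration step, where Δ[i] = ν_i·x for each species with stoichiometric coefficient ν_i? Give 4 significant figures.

x = -0.002274 M

Q₀ = 0.4626 vs Keq = 0.2849 ⇒ Q>K, reverse
Step 1:
                   M          J          C
  I          0.01908      5.605     0.1722
  C         0.004547   0.006821  -0.004547
  E          0.02363      5.612     0.1677
  solve Keq expr → x = -0.002274; check Q = 0.2849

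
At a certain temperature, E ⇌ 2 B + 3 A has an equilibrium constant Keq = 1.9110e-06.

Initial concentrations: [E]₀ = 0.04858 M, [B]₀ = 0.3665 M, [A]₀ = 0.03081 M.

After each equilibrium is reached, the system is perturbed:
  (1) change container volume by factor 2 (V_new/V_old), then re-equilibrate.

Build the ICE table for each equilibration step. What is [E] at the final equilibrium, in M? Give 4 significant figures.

Q₀ = 8.0866e-05 vs Keq = 1.9110e-06 ⇒ Q>K, reverse
Step 1:
                   E          B          A
  I          0.04858     0.3665    0.03081
  C         0.007103   -0.01421   -0.02131
  E          0.05568     0.3523     0.0095
  solve Keq expr → x = -0.007103; check Q = 1.9110e-06
Then change container volume by factor 2 (V_new/V_old).
Step 2:
                   E          B          A
  I          0.02784     0.1761    0.00475
  C        -0.002233   0.004465   0.006698
  E          0.02561     0.1806    0.01145
  solve Keq expr → x = 0.002233; check Q = 1.9110e-06

[E]_eq = 0.02561 M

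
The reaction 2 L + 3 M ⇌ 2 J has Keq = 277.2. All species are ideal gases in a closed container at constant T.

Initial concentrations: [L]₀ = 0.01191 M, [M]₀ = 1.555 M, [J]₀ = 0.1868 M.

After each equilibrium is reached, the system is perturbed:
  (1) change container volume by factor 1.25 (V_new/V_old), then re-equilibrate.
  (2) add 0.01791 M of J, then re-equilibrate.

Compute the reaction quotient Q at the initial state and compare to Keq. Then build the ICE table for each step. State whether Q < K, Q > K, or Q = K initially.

Q₀ = 65.42; Q < K (proceeds forward)

Q₀ = 65.42 vs Keq = 277.2 ⇒ Q<K, forward
Step 1:
                   L          M          J
  I          0.01191      1.555     0.1868
  C         -0.00589  -0.008835    0.00589
  E          0.00602      1.546     0.1927
  solve Keq expr → x = 0.002945; check Q = 277.2
Then change container volume by factor 1.25 (V_new/V_old).
Step 2:
                   L          M          J
  I         0.004816      1.237     0.1542
  C         0.001813    0.00272  -0.001813
  E         0.006629       1.24     0.1523
  solve Keq expr → x = -9.0672e-04; check Q = 277.2
Then add 0.01791 M of J.
Step 3:
                   L          M          J
  I         0.006629       1.24     0.1702
  C       7.3743e-04   0.001106 -7.3743e-04
  E         0.007367      1.241     0.1695
  solve Keq expr → x = -3.6871e-04; check Q = 277.2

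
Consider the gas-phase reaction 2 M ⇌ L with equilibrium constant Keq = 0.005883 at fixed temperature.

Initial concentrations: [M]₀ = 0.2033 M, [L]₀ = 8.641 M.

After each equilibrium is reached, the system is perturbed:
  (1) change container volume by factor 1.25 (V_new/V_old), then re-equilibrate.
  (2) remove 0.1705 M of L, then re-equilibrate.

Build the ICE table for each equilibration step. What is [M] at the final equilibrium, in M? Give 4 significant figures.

Q₀ = 209.1 vs Keq = 0.005883 ⇒ Q>K, reverse
Step 1:
                  M         L
  init       0.2033     8.641
  Δ           14.68    -7.338
  eq          14.88     1.303
  solve Keq expr → x = -7.338; check Q = 0.005883
Then change container volume by factor 1.25 (V_new/V_old).
Step 2:
                  M         L
  init         11.9     1.042
  Δ          0.3246   -0.1623
  eq          12.23    0.8798
  solve Keq expr → x = -0.1623; check Q = 0.005883
Then remove 0.1705 M of L.
Step 3:
                  M         L
  init        12.23    0.7093
  Δ         -0.2654    0.1327
  eq          11.96     0.842
  solve Keq expr → x = 0.1327; check Q = 0.005883

[M]_eq = 11.96 M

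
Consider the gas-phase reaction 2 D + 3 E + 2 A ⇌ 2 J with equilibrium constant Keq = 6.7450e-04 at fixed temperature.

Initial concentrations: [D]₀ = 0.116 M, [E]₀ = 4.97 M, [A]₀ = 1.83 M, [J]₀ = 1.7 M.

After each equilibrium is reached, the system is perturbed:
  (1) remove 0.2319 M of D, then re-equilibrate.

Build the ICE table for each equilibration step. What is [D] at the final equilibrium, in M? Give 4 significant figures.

[D]_eq = 0.7537 M

Q₀ = 0.5224 vs Keq = 6.7450e-04 ⇒ Q>K, reverse
Step 1:
                    D           E           A           J
  init          0.116        4.97        1.83         1.7
  Δ            0.7785       1.168      0.7785     -0.7785
  eq           0.8945       6.138       2.609      0.9215
  solve Keq expr → x = -0.3893; check Q = 6.7450e-04
Then remove 0.2319 M of D.
Step 2:
                    D           E           A           J
  init         0.6626       6.138       2.609      0.9215
  Δ           0.09104      0.1366     0.09104    -0.09104
  eq           0.7537       6.274         2.7      0.8304
  solve Keq expr → x = -0.04552; check Q = 6.7450e-04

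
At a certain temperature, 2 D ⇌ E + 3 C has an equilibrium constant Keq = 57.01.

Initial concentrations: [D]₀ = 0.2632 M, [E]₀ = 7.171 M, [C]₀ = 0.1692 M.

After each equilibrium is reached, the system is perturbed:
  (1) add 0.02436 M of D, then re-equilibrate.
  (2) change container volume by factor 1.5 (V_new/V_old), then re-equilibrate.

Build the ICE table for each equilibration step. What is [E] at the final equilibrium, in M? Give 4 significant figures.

Q₀ = 0.5014 vs Keq = 57.01 ⇒ Q<K, forward
Step 1:
                   D          E          C
  I           0.2632      7.171     0.1692
  C          -0.1665    0.08324     0.2497
  E          0.09672      7.254     0.4189
  solve Keq expr → x = 0.08324; check Q = 57.01
Then add 0.02436 M of D.
Step 2:
                   D          E          C
  I           0.1211      7.254     0.4189
  C         -0.01592   0.007959    0.02388
  E           0.1052      7.262     0.4428
  solve Keq expr → x = 0.007959; check Q = 57.01
Then change container volume by factor 1.5 (V_new/V_old).
Step 3:
                   D          E          C
  I          0.07011      4.841     0.2952
  C          -0.0171    0.00855    0.02565
  E          0.05301       4.85     0.3208
  solve Keq expr → x = 0.00855; check Q = 57.01

[E]_eq = 4.85 M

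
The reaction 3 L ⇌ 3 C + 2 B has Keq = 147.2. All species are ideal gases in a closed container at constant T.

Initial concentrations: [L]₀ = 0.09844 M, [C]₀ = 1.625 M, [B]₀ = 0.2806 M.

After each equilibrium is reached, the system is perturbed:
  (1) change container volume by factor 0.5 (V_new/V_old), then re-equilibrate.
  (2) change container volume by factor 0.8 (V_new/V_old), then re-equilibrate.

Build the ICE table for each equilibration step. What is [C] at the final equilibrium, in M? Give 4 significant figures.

Q₀ = 354.2 vs Keq = 147.2 ⇒ Q>K, reverse
Step 1:
                  L         C         B
  Initial   0.09844     1.625    0.2806
  Change    0.02597  -0.02597  -0.01731
  Equil      0.1244     1.599    0.2633
  solve Keq expr → x = -0.008656; check Q = 147.2
Then change container volume by factor 0.5 (V_new/V_old).
Step 2:
                  L         C         B
  Initial    0.2488     3.198    0.5266
  Change     0.1005   -0.1005  -0.06703
  Equil      0.3494     3.098    0.4595
  solve Keq expr → x = -0.03351; check Q = 147.2
Then change container volume by factor 0.8 (V_new/V_old).
Step 3:
                  L         C         B
  Initial    0.4367     3.872    0.5744
  Change    0.04603  -0.04603  -0.03068
  Equil      0.4827     3.826    0.5438
  solve Keq expr → x = -0.01534; check Q = 147.2

[C]_eq = 3.826 M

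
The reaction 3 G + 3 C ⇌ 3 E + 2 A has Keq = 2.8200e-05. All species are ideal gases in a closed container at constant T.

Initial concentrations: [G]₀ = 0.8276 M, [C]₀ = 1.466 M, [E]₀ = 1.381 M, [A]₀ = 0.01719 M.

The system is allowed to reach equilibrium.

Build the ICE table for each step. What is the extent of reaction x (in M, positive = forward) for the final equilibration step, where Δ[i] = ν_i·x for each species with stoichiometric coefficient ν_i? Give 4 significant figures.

Q₀ = 4.3578e-04 vs Keq = 2.8200e-05 ⇒ Q>K, reverse
Step 1:
                  G         C         E         A
  Initial    0.8276     1.466     1.381   0.01719
  Change    0.01873   0.01873  -0.01873  -0.01249
  Equil      0.8463     1.485     1.362  0.004704
  solve Keq expr → x = -0.006243; check Q = 2.8200e-05

x = -0.006243 M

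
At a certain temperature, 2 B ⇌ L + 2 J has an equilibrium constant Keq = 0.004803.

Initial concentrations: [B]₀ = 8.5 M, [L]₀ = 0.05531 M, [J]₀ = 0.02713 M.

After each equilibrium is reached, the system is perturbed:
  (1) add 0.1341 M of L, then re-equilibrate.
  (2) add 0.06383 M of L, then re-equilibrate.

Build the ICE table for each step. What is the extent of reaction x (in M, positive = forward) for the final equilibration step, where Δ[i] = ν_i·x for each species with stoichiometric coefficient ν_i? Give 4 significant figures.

Q₀ = 5.6346e-07 vs Keq = 0.004803 ⇒ Q<K, forward
Step 1:
                   B          L          J
  I              8.5    0.05531    0.02713
  C          -0.7765     0.3883     0.7765
  E            7.723     0.4436     0.8037
  solve Keq expr → x = 0.3883; check Q = 0.004803
Then add 0.1341 M of L.
Step 2:
                   B          L          J
  I            7.723     0.5777     0.8037
  C          0.07034   -0.03517   -0.07034
  E            7.794     0.5425     0.7333
  solve Keq expr → x = -0.03517; check Q = 0.004803
Then add 0.06383 M of L.
Step 3:
                   B          L          J
  I            7.794     0.6063     0.7333
  C          0.02872   -0.01436   -0.02872
  E            7.823      0.592     0.7046
  solve Keq expr → x = -0.01436; check Q = 0.004803

x = -0.01436 M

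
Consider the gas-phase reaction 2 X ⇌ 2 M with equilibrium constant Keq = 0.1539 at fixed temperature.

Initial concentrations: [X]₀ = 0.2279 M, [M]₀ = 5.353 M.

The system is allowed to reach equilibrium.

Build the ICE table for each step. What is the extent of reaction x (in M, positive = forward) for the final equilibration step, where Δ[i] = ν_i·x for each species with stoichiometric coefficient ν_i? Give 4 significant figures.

Q₀ = 551.7 vs Keq = 0.1539 ⇒ Q>K, reverse
Step 1:
                  X         M
  I          0.2279     5.353
  C           3.781    -3.781
  E           4.008     1.572
  solve Keq expr → x = -1.89; check Q = 0.1539

x = -1.89 M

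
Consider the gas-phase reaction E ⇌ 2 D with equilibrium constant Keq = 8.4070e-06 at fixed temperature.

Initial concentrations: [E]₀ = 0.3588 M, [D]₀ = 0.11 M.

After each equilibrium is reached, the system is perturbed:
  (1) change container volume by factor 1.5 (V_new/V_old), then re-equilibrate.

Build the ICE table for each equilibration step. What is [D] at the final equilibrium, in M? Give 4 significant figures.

[D]_eq = 0.001521 M

Q₀ = 0.03372 vs Keq = 8.4070e-06 ⇒ Q>K, reverse
Step 1:
                   E          D
  init        0.3588       0.11
  Δ          0.05407    -0.1081
  eq          0.4129   0.001863
  solve Keq expr → x = -0.05407; check Q = 8.4070e-06
Then change container volume by factor 1.5 (V_new/V_old).
Step 2:
                   E          D
  init        0.2752   0.001242
  Δ       -1.3938e-04 2.7876e-04
  eq          0.2751   0.001521
  solve Keq expr → x = 1.3938e-04; check Q = 8.4070e-06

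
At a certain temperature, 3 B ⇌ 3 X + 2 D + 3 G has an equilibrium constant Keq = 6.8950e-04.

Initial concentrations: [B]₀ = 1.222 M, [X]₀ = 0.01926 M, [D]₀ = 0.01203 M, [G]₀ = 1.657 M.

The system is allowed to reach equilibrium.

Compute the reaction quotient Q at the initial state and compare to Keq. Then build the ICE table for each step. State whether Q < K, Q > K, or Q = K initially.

Q₀ = 2.5778e-09 vs Keq = 6.8950e-04 ⇒ Q<K, forward
Step 1:
                   B          X          D          G
  I            1.222    0.01926    0.01203      1.657
  C          -0.1769     0.1769      0.118     0.1769
  E            1.045     0.1962       0.13      1.834
  solve Keq expr → x = 0.05898; check Q = 6.8950e-04

Q₀ = 2.5778e-09; Q < K (proceeds forward)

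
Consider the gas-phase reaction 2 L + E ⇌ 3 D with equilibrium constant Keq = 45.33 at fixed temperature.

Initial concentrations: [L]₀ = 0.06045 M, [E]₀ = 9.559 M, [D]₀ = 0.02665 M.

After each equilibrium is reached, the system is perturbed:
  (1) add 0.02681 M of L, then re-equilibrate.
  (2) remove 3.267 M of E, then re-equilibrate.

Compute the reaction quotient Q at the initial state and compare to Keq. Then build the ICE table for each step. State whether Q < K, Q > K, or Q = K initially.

Q₀ = 5.4186e-04 vs Keq = 45.33 ⇒ Q<K, forward
Step 1:
                  L         E         D
  I         0.06045     9.559   0.02665
  C        -0.05859  -0.02929   0.08788
  E        0.001865      9.53    0.1145
  solve Keq expr → x = 0.02929; check Q = 45.33
Then add 0.02681 M of L.
Step 2:
                  L         E         D
  I         0.02867      9.53    0.1145
  C        -0.02579  -0.01289   0.03868
  E        0.002887     9.517    0.1532
  solve Keq expr → x = 0.01289; check Q = 45.33
Then remove 3.267 M of E.
Step 3:
                  L         E         D
  I        0.002887      6.25    0.1532
  C       6.4197e-04 3.2099e-04 -9.6296e-04
  E        0.003529      6.25    0.1522
  solve Keq expr → x = -3.2099e-04; check Q = 45.33

Q₀ = 5.4186e-04; Q < K (proceeds forward)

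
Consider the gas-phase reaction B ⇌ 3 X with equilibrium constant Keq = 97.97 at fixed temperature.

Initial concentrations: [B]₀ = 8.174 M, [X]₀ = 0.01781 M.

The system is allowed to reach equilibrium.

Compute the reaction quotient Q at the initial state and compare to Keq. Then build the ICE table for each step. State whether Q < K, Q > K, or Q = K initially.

Q₀ = 6.9113e-07 vs Keq = 97.97 ⇒ Q<K, forward
Step 1:
                    B           X
  I             8.174     0.01781
  C            -2.702       8.106
  E             5.472       8.124
  solve Keq expr → x = 2.702; check Q = 97.97

Q₀ = 6.9113e-07; Q < K (proceeds forward)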